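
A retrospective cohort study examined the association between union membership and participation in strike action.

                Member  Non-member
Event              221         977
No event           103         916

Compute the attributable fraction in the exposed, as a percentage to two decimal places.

24.33

Reading the table with exposure as columns: a = 221 (Member, case), b = 103 (Member, non-case), c = 977 (Non-member, case), d = 916.
Risk in exposed = 221/324 = 0.68210; risk in unexposed = 977/1893 = 0.51611.
RR = 0.68210/0.51611 = 1.32161
AR% = (RR − 1)/RR × 100 = (1.32161 − 1)/1.32161 × 100 = 24.3347%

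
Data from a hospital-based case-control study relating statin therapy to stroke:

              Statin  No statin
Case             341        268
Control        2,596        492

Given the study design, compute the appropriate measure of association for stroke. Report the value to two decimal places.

Reading the table with exposure as columns: a = 341 (Statin, case), b = 2596 (Statin, non-case), c = 268 (No statin, case), d = 492.
This is a hospital-based case-control study: participants were sampled on outcome status, so risks in the source population cannot be estimated directly — relative risk is not valid here. The odds ratio is the appropriate measure.
OR = (a·d)/(b·c) = (341 × 492) / (2596 × 268) = 167772 / 695728 = 0.24115

0.24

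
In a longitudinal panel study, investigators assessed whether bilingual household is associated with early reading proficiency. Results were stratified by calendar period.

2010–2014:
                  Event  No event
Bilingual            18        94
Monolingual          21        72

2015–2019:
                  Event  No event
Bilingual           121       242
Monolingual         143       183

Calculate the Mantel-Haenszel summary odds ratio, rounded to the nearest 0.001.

0.643

OR_MH = Σ(aᵢdᵢ/nᵢ) / Σ(bᵢcᵢ/nᵢ), where nᵢ is the stratum total.
Stratum 1 (2010–2014): n = 205; a·d/n = 18·72/205 = 6.3220; b·c/n = 94·21/205 = 9.6293
Stratum 2 (2015–2019): n = 689; a·d/n = 121·183/689 = 32.1379; b·c/n = 242·143/689 = 50.2264
OR_MH = (6.3220 + 32.1379) / (9.6293 + 50.2264) = 38.4598 / 59.8557 = 0.64254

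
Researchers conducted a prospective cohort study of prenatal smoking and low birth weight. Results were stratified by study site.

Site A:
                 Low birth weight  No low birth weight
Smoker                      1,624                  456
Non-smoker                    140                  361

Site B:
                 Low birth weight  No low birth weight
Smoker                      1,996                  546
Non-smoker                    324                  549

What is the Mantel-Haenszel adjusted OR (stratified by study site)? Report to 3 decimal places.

7.160

OR_MH = Σ(aᵢdᵢ/nᵢ) / Σ(bᵢcᵢ/nᵢ), where nᵢ is the stratum total.
Stratum 1 (Site A): n = 2581; a·d/n = 1624·361/2581 = 227.1461; b·c/n = 456·140/2581 = 24.7346
Stratum 2 (Site B): n = 3415; a·d/n = 1996·549/3415 = 320.8796; b·c/n = 546·324/3415 = 51.8020
OR_MH = (227.1461 + 320.8796) / (24.7346 + 51.8020) = 548.0257 / 76.5366 = 7.16030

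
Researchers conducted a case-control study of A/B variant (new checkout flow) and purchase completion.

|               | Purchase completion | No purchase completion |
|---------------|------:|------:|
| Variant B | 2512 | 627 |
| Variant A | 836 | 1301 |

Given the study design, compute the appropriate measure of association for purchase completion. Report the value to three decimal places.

Cells: a = 2512, b = 627, c = 836, d = 1301.
This is a case-control study: participants were sampled on outcome status, so risks in the source population cannot be estimated directly — relative risk is not valid here. The odds ratio is the appropriate measure.
OR = (a·d)/(b·c) = (2512 × 1301) / (627 × 836) = 3268112 / 524172 = 6.23481

6.235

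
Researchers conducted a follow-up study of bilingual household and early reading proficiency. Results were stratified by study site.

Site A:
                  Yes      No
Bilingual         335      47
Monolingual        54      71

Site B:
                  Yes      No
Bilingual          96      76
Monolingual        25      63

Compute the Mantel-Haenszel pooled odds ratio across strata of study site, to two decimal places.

5.70

OR_MH = Σ(aᵢdᵢ/nᵢ) / Σ(bᵢcᵢ/nᵢ), where nᵢ is the stratum total.
Stratum 1 (Site A): n = 507; a·d/n = 335·71/507 = 46.9132; b·c/n = 47·54/507 = 5.0059
Stratum 2 (Site B): n = 260; a·d/n = 96·63/260 = 23.2615; b·c/n = 76·25/260 = 7.3077
OR_MH = (46.9132 + 23.2615) / (5.0059 + 7.3077) = 70.1748 / 12.3136 = 5.69896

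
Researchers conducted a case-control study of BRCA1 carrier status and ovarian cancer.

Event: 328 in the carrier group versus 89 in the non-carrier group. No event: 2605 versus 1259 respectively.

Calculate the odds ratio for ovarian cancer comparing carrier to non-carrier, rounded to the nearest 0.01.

From the description: a = 328, b = 2605, c = 89, d = 1259.
OR = (a·d)/(b·c) = (328 × 1259) / (2605 × 89) = 412952 / 231845 = 1.78116
The odds of ovarian cancer are about 1.78 times as high in the carrier group.

1.78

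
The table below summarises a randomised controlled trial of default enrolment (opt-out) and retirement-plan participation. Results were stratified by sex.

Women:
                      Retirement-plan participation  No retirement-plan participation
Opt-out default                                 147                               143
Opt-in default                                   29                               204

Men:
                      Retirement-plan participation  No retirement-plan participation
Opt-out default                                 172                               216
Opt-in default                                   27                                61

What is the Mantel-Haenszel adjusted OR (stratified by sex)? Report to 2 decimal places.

3.93

OR_MH = Σ(aᵢdᵢ/nᵢ) / Σ(bᵢcᵢ/nᵢ), where nᵢ is the stratum total.
Stratum 1 (Women): n = 523; a·d/n = 147·204/523 = 57.3384; b·c/n = 143·29/523 = 7.9293
Stratum 2 (Men): n = 476; a·d/n = 172·61/476 = 22.0420; b·c/n = 216·27/476 = 12.2521
OR_MH = (57.3384 + 22.0420) / (7.9293 + 12.2521) = 79.3804 / 20.1814 = 3.93336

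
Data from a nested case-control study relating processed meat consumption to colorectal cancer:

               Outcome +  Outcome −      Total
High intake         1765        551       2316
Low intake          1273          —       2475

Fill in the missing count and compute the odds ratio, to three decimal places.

3.025

The missing cell is in the unexposed row: 2475 − 1273 = 1202.
So a = 1765, b = 551, c = 1273, d = 1202.
OR = (a·d)/(b·c) = (1765 × 1202) / (551 × 1273) = 2121530 / 701423 = 3.02461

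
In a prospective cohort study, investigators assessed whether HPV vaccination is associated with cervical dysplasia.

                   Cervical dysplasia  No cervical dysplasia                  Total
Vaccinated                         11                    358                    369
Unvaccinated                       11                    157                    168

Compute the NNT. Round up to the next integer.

Risk in treated group = 11/369 = 0.02981; risk in control = 11/168 = 0.06548.
Absolute risk reduction = 0.06548 − 0.02981 = 0.03567
NNT = 1 / ARR = 1 / 0.03567 = 28.038 → round up → 29

29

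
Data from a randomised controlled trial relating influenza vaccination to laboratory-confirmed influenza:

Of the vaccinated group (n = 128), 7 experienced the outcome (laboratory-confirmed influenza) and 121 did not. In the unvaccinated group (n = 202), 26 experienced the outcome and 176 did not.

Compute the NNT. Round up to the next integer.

Risk in treated group = 7/128 = 0.05469; risk in control = 26/202 = 0.12871.
Absolute risk reduction = 0.12871 − 0.05469 = 0.07403
NNT = 1 / ARR = 1 / 0.07403 = 13.509 → round up → 14

14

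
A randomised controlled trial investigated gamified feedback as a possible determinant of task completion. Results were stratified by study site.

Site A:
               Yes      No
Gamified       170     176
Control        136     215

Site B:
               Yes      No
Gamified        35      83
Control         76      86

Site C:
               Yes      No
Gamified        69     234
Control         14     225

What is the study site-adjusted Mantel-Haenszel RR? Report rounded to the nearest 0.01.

1.27

RR_MH = Σ(aᵢ·n₀ᵢ/nᵢ) / Σ(cᵢ·n₁ᵢ/nᵢ), with n₁ᵢ = aᵢ+bᵢ (exposed), n₀ᵢ = cᵢ+dᵢ (unexposed), nᵢ = n₁ᵢ+n₀ᵢ.
Stratum 1 (Site A): n₁ = 346, n₀ = 351, n = 697; a·n₀/n = 170·351/697 = 85.6098; c·n₁/n = 136·346/697 = 67.5122
Stratum 2 (Site B): n₁ = 118, n₀ = 162, n = 280; a·n₀/n = 35·162/280 = 20.2500; c·n₁/n = 76·118/280 = 32.0286
Stratum 3 (Site C): n₁ = 303, n₀ = 239, n = 542; a·n₀/n = 69·239/542 = 30.4262; c·n₁/n = 14·303/542 = 7.8266
RR_MH = (85.6098 + 20.2500 + 30.4262) / (67.5122 + 32.0286 + 7.8266) = 136.2860 / 107.3673 = 1.26934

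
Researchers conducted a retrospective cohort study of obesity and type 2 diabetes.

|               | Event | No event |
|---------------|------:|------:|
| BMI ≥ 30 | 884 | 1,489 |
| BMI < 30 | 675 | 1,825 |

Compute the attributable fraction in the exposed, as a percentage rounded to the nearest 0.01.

Cells: a = 884, b = 1489, c = 675, d = 1825.
Risk in exposed = 884/2373 = 0.37252; risk in unexposed = 675/2500 = 0.27000.
RR = 0.37252/0.27000 = 1.37972
AR% = (RR − 1)/RR × 100 = (1.37972 − 1)/1.37972 × 100 = 27.5215%

27.52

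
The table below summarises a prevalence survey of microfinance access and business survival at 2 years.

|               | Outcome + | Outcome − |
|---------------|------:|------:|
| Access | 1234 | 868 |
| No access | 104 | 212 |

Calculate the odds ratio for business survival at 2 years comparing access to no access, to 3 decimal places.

Cells: a = 1234, b = 868, c = 104, d = 212.
OR = (a·d)/(b·c) = (1234 × 212) / (868 × 104) = 261608 / 90272 = 2.89800
The odds of business survival at 2 years are about 2.90 times as high in the access group.

2.898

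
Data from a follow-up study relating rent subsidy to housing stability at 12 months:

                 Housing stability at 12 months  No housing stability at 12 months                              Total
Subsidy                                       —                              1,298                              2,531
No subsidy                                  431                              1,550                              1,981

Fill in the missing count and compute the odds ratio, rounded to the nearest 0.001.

3.416

The missing cell is in the exposed row: 2531 − 1298 = 1233.
So a = 1233, b = 1298, c = 431, d = 1550.
OR = (a·d)/(b·c) = (1233 × 1550) / (1298 × 431) = 1911150 / 559438 = 3.41620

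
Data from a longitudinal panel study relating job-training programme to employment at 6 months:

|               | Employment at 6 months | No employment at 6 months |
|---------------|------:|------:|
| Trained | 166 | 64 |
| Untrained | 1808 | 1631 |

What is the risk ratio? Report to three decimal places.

Cells: a = 166, b = 64, c = 1808, d = 1631.
Risk in exposed = 166/230 = 0.72174; risk in unexposed = 1808/3439 = 0.52573.
RR = 0.72174 / 0.52573 = 1.37282
The risk among the exposed is 1.37 times that among the unexposed.

1.373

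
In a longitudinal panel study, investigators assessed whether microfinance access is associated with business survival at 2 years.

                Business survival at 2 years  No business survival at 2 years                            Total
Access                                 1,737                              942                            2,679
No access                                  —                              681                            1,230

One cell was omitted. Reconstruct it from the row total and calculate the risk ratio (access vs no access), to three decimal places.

1.453

The missing cell is in the unexposed row: 1230 − 681 = 549.
So a = 1737, b = 942, c = 549, d = 681.
RR = [a/(a+b)] / [c/(c+d)] = (1737/2679) / (549/1230) = 0.64838/0.44634 = 1.45265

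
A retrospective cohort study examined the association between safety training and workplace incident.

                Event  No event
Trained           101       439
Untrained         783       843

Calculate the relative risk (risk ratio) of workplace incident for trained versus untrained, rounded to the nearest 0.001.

0.388

Cells: a = 101, b = 439, c = 783, d = 843.
Risk in exposed = 101/540 = 0.18704; risk in unexposed = 783/1626 = 0.48155.
RR = 0.18704 / 0.48155 = 0.38841
The risk is 61% lower among the exposed than among the unexposed.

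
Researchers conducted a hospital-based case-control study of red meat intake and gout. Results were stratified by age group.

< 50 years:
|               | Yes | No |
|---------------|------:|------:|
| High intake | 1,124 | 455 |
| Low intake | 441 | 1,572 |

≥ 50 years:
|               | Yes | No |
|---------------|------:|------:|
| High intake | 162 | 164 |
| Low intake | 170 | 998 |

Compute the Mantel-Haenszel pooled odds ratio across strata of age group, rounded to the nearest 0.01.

8.05

OR_MH = Σ(aᵢdᵢ/nᵢ) / Σ(bᵢcᵢ/nᵢ), where nᵢ is the stratum total.
Stratum 1 (< 50 years): n = 3592; a·d/n = 1124·1572/3592 = 491.9065; b·c/n = 455·441/3592 = 55.8616
Stratum 2 (≥ 50 years): n = 1494; a·d/n = 162·998/1494 = 108.2169; b·c/n = 164·170/1494 = 18.6613
OR_MH = (491.9065 + 108.2169) / (55.8616 + 18.6613) = 600.1233 / 74.5229 = 8.05287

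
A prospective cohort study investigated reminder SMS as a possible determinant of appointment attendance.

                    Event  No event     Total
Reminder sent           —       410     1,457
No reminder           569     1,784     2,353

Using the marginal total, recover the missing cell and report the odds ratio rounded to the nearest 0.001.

The missing cell is in the exposed row: 1457 − 410 = 1047.
So a = 1047, b = 410, c = 569, d = 1784.
OR = (a·d)/(b·c) = (1047 × 1784) / (410 × 569) = 1867848 / 233290 = 8.00655

8.007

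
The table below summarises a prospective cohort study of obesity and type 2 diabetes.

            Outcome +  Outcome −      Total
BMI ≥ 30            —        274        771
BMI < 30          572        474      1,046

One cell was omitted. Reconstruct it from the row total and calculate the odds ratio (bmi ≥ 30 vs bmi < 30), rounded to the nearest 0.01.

The missing cell is in the exposed row: 771 − 274 = 497.
So a = 497, b = 274, c = 572, d = 474.
OR = (a·d)/(b·c) = (497 × 474) / (274 × 572) = 235578 / 156728 = 1.50310

1.50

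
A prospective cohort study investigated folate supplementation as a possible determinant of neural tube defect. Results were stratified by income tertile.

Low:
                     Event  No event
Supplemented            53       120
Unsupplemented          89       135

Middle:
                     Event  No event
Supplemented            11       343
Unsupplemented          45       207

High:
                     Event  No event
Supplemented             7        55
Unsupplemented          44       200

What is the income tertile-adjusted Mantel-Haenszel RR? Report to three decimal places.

RR_MH = Σ(aᵢ·n₀ᵢ/nᵢ) / Σ(cᵢ·n₁ᵢ/nᵢ), with n₁ᵢ = aᵢ+bᵢ (exposed), n₀ᵢ = cᵢ+dᵢ (unexposed), nᵢ = n₁ᵢ+n₀ᵢ.
Stratum 1 (Low): n₁ = 173, n₀ = 224, n = 397; a·n₀/n = 53·224/397 = 29.9043; c·n₁/n = 89·173/397 = 38.7834
Stratum 2 (Middle): n₁ = 354, n₀ = 252, n = 606; a·n₀/n = 11·252/606 = 4.5743; c·n₁/n = 45·354/606 = 26.2871
Stratum 3 (High): n₁ = 62, n₀ = 244, n = 306; a·n₀/n = 7·244/306 = 5.5817; c·n₁/n = 44·62/306 = 8.9150
RR_MH = (29.9043 + 4.5743 + 5.5817) / (38.7834 + 26.2871 + 8.9150) = 40.0602 / 73.9855 = 0.54146

0.541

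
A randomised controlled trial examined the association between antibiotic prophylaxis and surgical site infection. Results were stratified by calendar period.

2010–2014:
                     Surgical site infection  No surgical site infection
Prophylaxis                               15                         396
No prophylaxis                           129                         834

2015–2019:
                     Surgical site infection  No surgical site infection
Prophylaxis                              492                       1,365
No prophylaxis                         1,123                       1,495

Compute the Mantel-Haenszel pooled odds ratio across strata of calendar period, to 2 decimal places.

OR_MH = Σ(aᵢdᵢ/nᵢ) / Σ(bᵢcᵢ/nᵢ), where nᵢ is the stratum total.
Stratum 1 (2010–2014): n = 1374; a·d/n = 15·834/1374 = 9.1048; b·c/n = 396·129/1374 = 37.1790
Stratum 2 (2015–2019): n = 4475; a·d/n = 492·1495/4475 = 164.3665; b·c/n = 1365·1123/4475 = 342.5464
OR_MH = (9.1048 + 164.3665) / (37.1790 + 342.5464) = 173.4713 / 379.7254 = 0.45683

0.46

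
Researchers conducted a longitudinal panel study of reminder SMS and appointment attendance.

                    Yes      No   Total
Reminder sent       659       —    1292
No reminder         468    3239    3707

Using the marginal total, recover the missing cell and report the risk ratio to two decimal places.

The missing cell is in the exposed row: 1292 − 659 = 633.
So a = 659, b = 633, c = 468, d = 3239.
RR = [a/(a+b)] / [c/(c+d)] = (659/1292) / (468/3707) = 0.51006/0.12625 = 4.04017

4.04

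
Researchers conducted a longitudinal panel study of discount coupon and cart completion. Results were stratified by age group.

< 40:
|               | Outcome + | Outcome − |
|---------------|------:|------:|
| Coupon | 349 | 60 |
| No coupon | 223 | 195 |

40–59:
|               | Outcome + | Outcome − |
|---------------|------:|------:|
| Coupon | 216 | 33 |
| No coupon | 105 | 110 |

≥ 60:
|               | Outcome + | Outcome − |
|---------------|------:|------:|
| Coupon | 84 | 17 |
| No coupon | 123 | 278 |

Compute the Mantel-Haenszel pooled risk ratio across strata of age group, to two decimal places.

RR_MH = Σ(aᵢ·n₀ᵢ/nᵢ) / Σ(cᵢ·n₁ᵢ/nᵢ), with n₁ᵢ = aᵢ+bᵢ (exposed), n₀ᵢ = cᵢ+dᵢ (unexposed), nᵢ = n₁ᵢ+n₀ᵢ.
Stratum 1 (< 40): n₁ = 409, n₀ = 418, n = 827; a·n₀/n = 349·418/827 = 176.3990; c·n₁/n = 223·409/827 = 110.2866
Stratum 2 (40–59): n₁ = 249, n₀ = 215, n = 464; a·n₀/n = 216·215/464 = 100.0862; c·n₁/n = 105·249/464 = 56.3470
Stratum 3 (≥ 60): n₁ = 101, n₀ = 401, n = 502; a·n₀/n = 84·401/502 = 67.0996; c·n₁/n = 123·101/502 = 24.7470
RR_MH = (176.3990 + 100.0862 + 67.0996) / (110.2866 + 56.3470 + 24.7470) = 343.5848 / 191.3806 = 1.79530

1.80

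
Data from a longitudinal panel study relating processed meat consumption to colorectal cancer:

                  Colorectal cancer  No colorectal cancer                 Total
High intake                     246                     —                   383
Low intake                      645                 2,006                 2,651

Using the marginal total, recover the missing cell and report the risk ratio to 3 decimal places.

The missing cell is in the exposed row: 383 − 246 = 137.
So a = 246, b = 137, c = 645, d = 2006.
RR = [a/(a+b)] / [c/(c+d)] = (246/383) / (645/2651) = 0.64230/0.24330 = 2.63989

2.640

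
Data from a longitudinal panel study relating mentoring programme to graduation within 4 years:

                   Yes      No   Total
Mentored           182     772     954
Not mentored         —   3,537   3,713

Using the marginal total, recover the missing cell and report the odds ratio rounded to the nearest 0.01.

The missing cell is in the unexposed row: 3713 − 3537 = 176.
So a = 182, b = 772, c = 176, d = 3537.
OR = (a·d)/(b·c) = (182 × 3537) / (772 × 176) = 643734 / 135872 = 4.73780

4.74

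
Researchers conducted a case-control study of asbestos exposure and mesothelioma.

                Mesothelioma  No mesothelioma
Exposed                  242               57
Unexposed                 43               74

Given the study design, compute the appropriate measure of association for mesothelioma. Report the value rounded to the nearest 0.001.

Cells: a = 242, b = 57, c = 43, d = 74.
This is a case-control study: participants were sampled on outcome status, so risks in the source population cannot be estimated directly — relative risk is not valid here. The odds ratio is the appropriate measure.
OR = (a·d)/(b·c) = (242 × 74) / (57 × 43) = 17908 / 2451 = 7.30641

7.306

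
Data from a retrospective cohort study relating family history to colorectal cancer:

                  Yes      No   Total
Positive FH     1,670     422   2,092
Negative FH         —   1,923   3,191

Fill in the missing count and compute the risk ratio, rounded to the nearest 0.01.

2.01

The missing cell is in the unexposed row: 3191 − 1923 = 1268.
So a = 1670, b = 422, c = 1268, d = 1923.
RR = [a/(a+b)] / [c/(c+d)] = (1670/2092) / (1268/3191) = 0.79828/0.39737 = 2.00892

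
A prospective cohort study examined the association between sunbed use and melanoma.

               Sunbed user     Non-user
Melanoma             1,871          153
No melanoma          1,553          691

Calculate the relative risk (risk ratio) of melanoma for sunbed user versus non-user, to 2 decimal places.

3.01

Reading the table with exposure as columns: a = 1871 (Sunbed user, case), b = 1553 (Sunbed user, non-case), c = 153 (Non-user, case), d = 691.
Risk in exposed = 1871/3424 = 0.54644; risk in unexposed = 153/844 = 0.18128.
RR = 0.54644 / 0.18128 = 3.01433
The risk among the exposed is 3.01 times that among the unexposed.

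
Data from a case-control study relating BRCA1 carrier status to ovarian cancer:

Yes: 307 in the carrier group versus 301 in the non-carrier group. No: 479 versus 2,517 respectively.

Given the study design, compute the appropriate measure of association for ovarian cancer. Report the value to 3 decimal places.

From the description: a = 307, b = 479, c = 301, d = 2517.
This is a case-control study: participants were sampled on outcome status, so risks in the source population cannot be estimated directly — relative risk is not valid here. The odds ratio is the appropriate measure.
OR = (a·d)/(b·c) = (307 × 2517) / (479 × 301) = 772719 / 144179 = 5.35944

5.359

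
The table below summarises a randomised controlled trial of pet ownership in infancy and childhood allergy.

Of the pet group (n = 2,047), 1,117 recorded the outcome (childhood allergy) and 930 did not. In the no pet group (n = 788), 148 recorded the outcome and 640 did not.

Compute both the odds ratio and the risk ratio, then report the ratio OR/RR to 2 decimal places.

1.79

From the description: a = 1117, b = 930, c = 148, d = 640.
OR = (1117·640)/(930·148) = 714880/137640 = 5.19384
Risk in exposed = 1117/2047 = 0.54568; risk in unexposed = 148/788 = 0.18782; RR = 2.90536
OR/RR = 5.19384 / 2.90536 = 1.78768
The outcome is not rare, so the OR lies further from 1 than the RR.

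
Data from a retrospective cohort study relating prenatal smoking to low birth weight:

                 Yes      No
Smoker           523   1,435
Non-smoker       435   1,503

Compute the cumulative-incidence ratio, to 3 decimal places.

Cells: a = 523, b = 1435, c = 435, d = 1503.
Risk in exposed = 523/1958 = 0.26711; risk in unexposed = 435/1938 = 0.22446.
RR = 0.26711 / 0.22446 = 1.19002
The risk among the exposed is 1.19 times that among the unexposed.

1.190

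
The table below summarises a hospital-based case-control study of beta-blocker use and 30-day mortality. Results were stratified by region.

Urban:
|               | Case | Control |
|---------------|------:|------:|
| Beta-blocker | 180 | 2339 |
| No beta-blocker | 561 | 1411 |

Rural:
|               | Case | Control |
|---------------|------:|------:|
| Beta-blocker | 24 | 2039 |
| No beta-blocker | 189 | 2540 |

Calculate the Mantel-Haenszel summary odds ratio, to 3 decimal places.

0.186

OR_MH = Σ(aᵢdᵢ/nᵢ) / Σ(bᵢcᵢ/nᵢ), where nᵢ is the stratum total.
Stratum 1 (Urban): n = 4491; a·d/n = 180·1411/4491 = 56.5531; b·c/n = 2339·561/4491 = 292.1797
Stratum 2 (Rural): n = 4792; a·d/n = 24·2540/4792 = 12.7212; b·c/n = 2039·189/4792 = 80.4197
OR_MH = (56.5531 + 12.7212) / (292.1797 + 80.4197) = 69.2743 / 372.5994 = 0.18592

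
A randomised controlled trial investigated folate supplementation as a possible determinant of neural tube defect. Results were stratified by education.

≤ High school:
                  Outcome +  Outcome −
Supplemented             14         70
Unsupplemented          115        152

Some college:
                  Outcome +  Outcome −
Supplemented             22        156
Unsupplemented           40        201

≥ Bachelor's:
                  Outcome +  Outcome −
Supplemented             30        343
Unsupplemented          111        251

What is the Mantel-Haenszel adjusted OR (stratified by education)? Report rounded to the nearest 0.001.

OR_MH = Σ(aᵢdᵢ/nᵢ) / Σ(bᵢcᵢ/nᵢ), where nᵢ is the stratum total.
Stratum 1 (≤ High school): n = 351; a·d/n = 14·152/351 = 6.0627; b·c/n = 70·115/351 = 22.9345
Stratum 2 (Some college): n = 419; a·d/n = 22·201/419 = 10.5537; b·c/n = 156·40/419 = 14.8926
Stratum 3 (≥ Bachelor's): n = 735; a·d/n = 30·251/735 = 10.2449; b·c/n = 343·111/735 = 51.8000
OR_MH = (6.0627 + 10.5537 + 10.2449) / (22.9345 + 14.8926 + 51.8000) = 26.8613 / 89.6271 = 0.29970

0.300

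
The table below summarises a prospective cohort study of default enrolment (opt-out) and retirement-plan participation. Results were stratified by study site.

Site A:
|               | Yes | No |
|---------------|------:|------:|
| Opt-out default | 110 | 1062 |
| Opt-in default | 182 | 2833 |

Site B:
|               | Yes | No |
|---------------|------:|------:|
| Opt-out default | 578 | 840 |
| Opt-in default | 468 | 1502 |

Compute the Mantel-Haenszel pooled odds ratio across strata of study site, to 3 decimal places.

2.039

OR_MH = Σ(aᵢdᵢ/nᵢ) / Σ(bᵢcᵢ/nᵢ), where nᵢ is the stratum total.
Stratum 1 (Site A): n = 4187; a·d/n = 110·2833/4187 = 74.4280; b·c/n = 1062·182/4187 = 46.1629
Stratum 2 (Site B): n = 3388; a·d/n = 578·1502/3388 = 256.2444; b·c/n = 840·468/3388 = 116.0331
OR_MH = (74.4280 + 256.2444) / (46.1629 + 116.0331) = 330.6724 / 162.1959 = 2.03872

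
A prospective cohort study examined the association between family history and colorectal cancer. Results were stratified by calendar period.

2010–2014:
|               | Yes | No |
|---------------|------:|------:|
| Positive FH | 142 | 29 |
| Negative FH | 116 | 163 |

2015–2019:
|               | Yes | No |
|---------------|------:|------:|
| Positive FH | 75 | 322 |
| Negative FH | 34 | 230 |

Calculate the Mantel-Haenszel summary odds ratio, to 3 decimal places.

3.225

OR_MH = Σ(aᵢdᵢ/nᵢ) / Σ(bᵢcᵢ/nᵢ), where nᵢ is the stratum total.
Stratum 1 (2010–2014): n = 450; a·d/n = 142·163/450 = 51.4356; b·c/n = 29·116/450 = 7.4756
Stratum 2 (2015–2019): n = 661; a·d/n = 75·230/661 = 26.0968; b·c/n = 322·34/661 = 16.5628
OR_MH = (51.4356 + 26.0968) / (7.4756 + 16.5628) = 77.5324 / 24.0383 = 3.22536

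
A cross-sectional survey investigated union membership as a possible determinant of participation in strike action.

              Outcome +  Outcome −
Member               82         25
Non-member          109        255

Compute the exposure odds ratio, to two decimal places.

7.67

Cells: a = 82, b = 25, c = 109, d = 255.
OR = (a·d)/(b·c) = (82 × 255) / (25 × 109) = 20910 / 2725 = 7.67339
The odds of participation in strike action are about 7.67 times as high in the member group.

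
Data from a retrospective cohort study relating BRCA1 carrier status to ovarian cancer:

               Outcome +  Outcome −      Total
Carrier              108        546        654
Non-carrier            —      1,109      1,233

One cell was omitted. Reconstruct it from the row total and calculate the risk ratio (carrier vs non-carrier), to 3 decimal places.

The missing cell is in the unexposed row: 1233 − 1109 = 124.
So a = 108, b = 546, c = 124, d = 1109.
RR = [a/(a+b)] / [c/(c+d)] = (108/654) / (124/1233) = 0.16514/0.10057 = 1.64205

1.642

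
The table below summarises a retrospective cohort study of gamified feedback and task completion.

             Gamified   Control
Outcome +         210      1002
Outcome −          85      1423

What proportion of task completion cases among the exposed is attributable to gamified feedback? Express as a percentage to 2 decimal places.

41.96

Reading the table with exposure as columns: a = 210 (Gamified, case), b = 85 (Gamified, non-case), c = 1002 (Control, case), d = 1423.
Risk in exposed = 210/295 = 0.71186; risk in unexposed = 1002/2425 = 0.41320.
RR = 0.71186/0.41320 = 1.72283
AR% = (RR − 1)/RR × 100 = (1.72283 − 1)/1.72283 × 100 = 41.9558%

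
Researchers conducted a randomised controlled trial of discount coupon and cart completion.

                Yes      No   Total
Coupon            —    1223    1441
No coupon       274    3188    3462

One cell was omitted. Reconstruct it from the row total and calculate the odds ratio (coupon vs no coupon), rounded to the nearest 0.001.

The missing cell is in the exposed row: 1441 − 1223 = 218.
So a = 218, b = 1223, c = 274, d = 3188.
OR = (a·d)/(b·c) = (218 × 3188) / (1223 × 274) = 694984 / 335102 = 2.07395

2.074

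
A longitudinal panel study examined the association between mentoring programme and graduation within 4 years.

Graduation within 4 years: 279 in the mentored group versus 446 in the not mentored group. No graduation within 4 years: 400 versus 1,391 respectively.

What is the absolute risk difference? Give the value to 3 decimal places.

0.168

From the description: a = 279, b = 400, c = 446, d = 1391.
Risk in exposed = 279/679 = 0.410898; risk in unexposed = 446/1837 = 0.242787.
Risk difference = 0.410898 − 0.242787 = 0.168111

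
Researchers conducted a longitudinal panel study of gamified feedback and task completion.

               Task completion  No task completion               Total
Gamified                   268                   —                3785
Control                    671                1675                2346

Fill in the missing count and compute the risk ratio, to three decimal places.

The missing cell is in the exposed row: 3785 − 268 = 3517.
So a = 268, b = 3517, c = 671, d = 1675.
RR = [a/(a+b)] / [c/(c+d)] = (268/3785) / (671/2346) = 0.07081/0.28602 = 0.24756

0.248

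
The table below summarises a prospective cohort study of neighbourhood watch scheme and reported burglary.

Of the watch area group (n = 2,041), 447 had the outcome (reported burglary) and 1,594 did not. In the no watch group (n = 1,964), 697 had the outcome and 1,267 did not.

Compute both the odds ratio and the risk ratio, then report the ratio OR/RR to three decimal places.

0.826

From the description: a = 447, b = 1594, c = 697, d = 1267.
OR = (447·1267)/(1594·697) = 566349/1111018 = 0.50976
Risk in exposed = 447/2041 = 0.21901; risk in unexposed = 697/1964 = 0.35489; RR = 0.61713
OR/RR = 0.50976 / 0.61713 = 0.82602
The outcome is not rare, so the OR lies further from 1 than the RR.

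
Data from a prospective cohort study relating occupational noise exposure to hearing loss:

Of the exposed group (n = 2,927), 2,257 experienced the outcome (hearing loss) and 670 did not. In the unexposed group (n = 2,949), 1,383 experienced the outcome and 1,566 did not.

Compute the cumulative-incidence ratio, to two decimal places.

1.64

From the description: a = 2257, b = 670, c = 1383, d = 1566.
Risk in exposed = 2257/2927 = 0.77110; risk in unexposed = 1383/2949 = 0.46897.
RR = 0.77110 / 0.46897 = 1.64423
The risk among the exposed is 1.64 times that among the unexposed.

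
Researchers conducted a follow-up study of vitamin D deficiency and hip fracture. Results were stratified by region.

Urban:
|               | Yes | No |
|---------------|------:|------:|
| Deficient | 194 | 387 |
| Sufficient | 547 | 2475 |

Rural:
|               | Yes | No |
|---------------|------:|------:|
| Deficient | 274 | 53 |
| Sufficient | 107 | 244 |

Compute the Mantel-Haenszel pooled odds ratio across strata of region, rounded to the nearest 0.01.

OR_MH = Σ(aᵢdᵢ/nᵢ) / Σ(bᵢcᵢ/nᵢ), where nᵢ is the stratum total.
Stratum 1 (Urban): n = 3603; a·d/n = 194·2475/3603 = 133.2639; b·c/n = 387·547/3603 = 58.7535
Stratum 2 (Rural): n = 678; a·d/n = 274·244/678 = 98.6077; b·c/n = 53·107/678 = 8.3643
OR_MH = (133.2639 + 98.6077) / (58.7535 + 8.3643) = 231.8716 / 67.1178 = 3.45469

3.45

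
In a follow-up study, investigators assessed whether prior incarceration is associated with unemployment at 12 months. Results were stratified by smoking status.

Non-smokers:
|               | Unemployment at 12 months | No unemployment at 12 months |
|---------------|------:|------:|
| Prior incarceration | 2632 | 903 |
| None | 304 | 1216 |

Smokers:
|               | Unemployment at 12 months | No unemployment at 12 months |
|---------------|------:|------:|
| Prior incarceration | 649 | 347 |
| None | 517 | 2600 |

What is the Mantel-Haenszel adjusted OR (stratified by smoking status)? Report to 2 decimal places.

OR_MH = Σ(aᵢdᵢ/nᵢ) / Σ(bᵢcᵢ/nᵢ), where nᵢ is the stratum total.
Stratum 1 (Non-smokers): n = 5055; a·d/n = 2632·1216/5055 = 633.1379; b·c/n = 903·304/5055 = 54.3050
Stratum 2 (Smokers): n = 4113; a·d/n = 649·2600/4113 = 410.2602; b·c/n = 347·517/4113 = 43.6176
OR_MH = (633.1379 + 410.2602) / (54.3050 + 43.6176) = 1043.3980 / 97.9226 = 10.65533

10.66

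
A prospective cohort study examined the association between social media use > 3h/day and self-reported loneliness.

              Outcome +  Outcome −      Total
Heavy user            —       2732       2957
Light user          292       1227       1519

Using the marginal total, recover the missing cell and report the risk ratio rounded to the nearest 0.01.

The missing cell is in the exposed row: 2957 − 2732 = 225.
So a = 225, b = 2732, c = 292, d = 1227.
RR = [a/(a+b)] / [c/(c+d)] = (225/2957) / (292/1519) = 0.07609/0.19223 = 0.39583

0.40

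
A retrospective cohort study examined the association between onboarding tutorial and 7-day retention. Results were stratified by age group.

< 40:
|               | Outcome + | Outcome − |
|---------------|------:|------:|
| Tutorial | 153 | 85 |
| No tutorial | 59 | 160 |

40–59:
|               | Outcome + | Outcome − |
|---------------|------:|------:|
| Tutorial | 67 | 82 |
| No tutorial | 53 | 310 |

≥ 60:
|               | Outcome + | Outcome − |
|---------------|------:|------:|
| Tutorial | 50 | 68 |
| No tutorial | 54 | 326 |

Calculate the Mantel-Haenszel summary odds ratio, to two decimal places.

OR_MH = Σ(aᵢdᵢ/nᵢ) / Σ(bᵢcᵢ/nᵢ), where nᵢ is the stratum total.
Stratum 1 (< 40): n = 457; a·d/n = 153·160/457 = 53.5667; b·c/n = 85·59/457 = 10.9737
Stratum 2 (40–59): n = 512; a·d/n = 67·310/512 = 40.5664; b·c/n = 82·53/512 = 8.4883
Stratum 3 (≥ 60): n = 498; a·d/n = 50·326/498 = 32.7309; b·c/n = 68·54/498 = 7.3735
OR_MH = (53.5667 + 40.5664 + 32.7309) / (10.9737 + 8.4883 + 7.3735) = 126.8641 / 26.8355 = 4.72747

4.73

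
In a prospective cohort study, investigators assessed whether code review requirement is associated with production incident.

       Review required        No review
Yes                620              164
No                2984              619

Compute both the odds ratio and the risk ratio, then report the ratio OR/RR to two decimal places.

0.95

Reading the table with exposure as columns: a = 620 (Review required, case), b = 2984 (Review required, non-case), c = 164 (No review, case), d = 619.
OR = (620·619)/(2984·164) = 383780/489376 = 0.78422
Risk in exposed = 620/3604 = 0.17203; risk in unexposed = 164/783 = 0.20945; RR = 0.82134
OR/RR = 0.78422 / 0.82134 = 0.95481
The outcome is not rare, so the OR lies further from 1 than the RR.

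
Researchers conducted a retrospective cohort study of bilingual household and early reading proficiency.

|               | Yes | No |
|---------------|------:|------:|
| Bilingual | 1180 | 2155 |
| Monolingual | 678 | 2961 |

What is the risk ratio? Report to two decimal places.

Cells: a = 1180, b = 2155, c = 678, d = 2961.
Risk in exposed = 1180/3335 = 0.35382; risk in unexposed = 678/3639 = 0.18631.
RR = 0.35382 / 0.18631 = 1.89906
The risk among the exposed is 1.90 times that among the unexposed.

1.90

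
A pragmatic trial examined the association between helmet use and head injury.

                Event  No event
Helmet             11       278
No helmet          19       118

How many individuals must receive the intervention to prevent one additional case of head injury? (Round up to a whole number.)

10

Risk in treated group = 11/289 = 0.03806; risk in control = 19/137 = 0.13869.
Absolute risk reduction = 0.13869 − 0.03806 = 0.10062
NNT = 1 / ARR = 1 / 0.10062 = 9.938 → round up → 10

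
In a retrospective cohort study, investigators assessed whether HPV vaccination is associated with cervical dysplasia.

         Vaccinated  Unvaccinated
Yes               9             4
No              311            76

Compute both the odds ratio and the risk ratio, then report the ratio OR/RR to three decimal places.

0.977

Reading the table with exposure as columns: a = 9 (Vaccinated, case), b = 311 (Vaccinated, non-case), c = 4 (Unvaccinated, case), d = 76.
OR = (9·76)/(311·4) = 684/1244 = 0.54984
Risk in exposed = 9/320 = 0.02813; risk in unexposed = 4/80 = 0.05000; RR = 0.56250
OR/RR = 0.54984 / 0.56250 = 0.97749
The outcome is rare in both groups, so OR ≈ RR (ratio near 1).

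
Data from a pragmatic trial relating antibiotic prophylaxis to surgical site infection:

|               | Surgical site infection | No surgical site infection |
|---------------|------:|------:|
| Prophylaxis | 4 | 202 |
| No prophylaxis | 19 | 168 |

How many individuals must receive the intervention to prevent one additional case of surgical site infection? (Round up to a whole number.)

Risk in treated group = 4/206 = 0.01942; risk in control = 19/187 = 0.10160.
Absolute risk reduction = 0.10160 − 0.01942 = 0.08219
NNT = 1 / ARR = 1 / 0.08219 = 12.167 → round up → 13

13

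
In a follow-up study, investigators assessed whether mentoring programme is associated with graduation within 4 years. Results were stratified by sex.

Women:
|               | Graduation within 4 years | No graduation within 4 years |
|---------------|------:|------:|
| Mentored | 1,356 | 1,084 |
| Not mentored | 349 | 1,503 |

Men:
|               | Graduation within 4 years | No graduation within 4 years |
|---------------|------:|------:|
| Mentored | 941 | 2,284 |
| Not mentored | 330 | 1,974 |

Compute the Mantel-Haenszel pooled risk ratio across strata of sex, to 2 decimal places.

RR_MH = Σ(aᵢ·n₀ᵢ/nᵢ) / Σ(cᵢ·n₁ᵢ/nᵢ), with n₁ᵢ = aᵢ+bᵢ (exposed), n₀ᵢ = cᵢ+dᵢ (unexposed), nᵢ = n₁ᵢ+n₀ᵢ.
Stratum 1 (Women): n₁ = 2440, n₀ = 1852, n = 4292; a·n₀/n = 1356·1852/4292 = 585.1146; c·n₁/n = 349·2440/4292 = 198.4063
Stratum 2 (Men): n₁ = 3225, n₀ = 2304, n = 5529; a·n₀/n = 941·2304/5529 = 392.1259; c·n₁/n = 330·3225/5529 = 192.4851
RR_MH = (585.1146 + 392.1259) / (198.4063 + 192.4851) = 977.2405 / 390.8914 = 2.50003

2.50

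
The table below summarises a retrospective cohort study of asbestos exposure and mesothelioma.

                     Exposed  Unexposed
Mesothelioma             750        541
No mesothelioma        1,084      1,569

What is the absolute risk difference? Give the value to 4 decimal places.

0.1525

Reading the table with exposure as columns: a = 750 (Exposed, case), b = 1084 (Exposed, non-case), c = 541 (Unexposed, case), d = 1569.
Risk in exposed = 750/1834 = 0.408942; risk in unexposed = 541/2110 = 0.256398.
Risk difference = 0.408942 − 0.256398 = 0.152544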